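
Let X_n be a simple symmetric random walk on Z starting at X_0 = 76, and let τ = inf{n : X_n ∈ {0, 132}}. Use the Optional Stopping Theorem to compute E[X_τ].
E[X_τ] = 76

X_n is a martingale and τ is a bounded-mean stopping time (indeed τ is finite a.s. with bounded expectation since the walk is in a bounded region). By the OST, E[X_τ] = E[X_0] = 76. Equivalently: E[X_τ] = 132 · P(hit 132 first) + 0 · P(hit 0 first) = 132 · (76/132) = 76.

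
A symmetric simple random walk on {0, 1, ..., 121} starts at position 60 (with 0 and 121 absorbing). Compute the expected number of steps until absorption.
E[τ | X_0 = 60] = 3660

Let v_k = E[τ | X_0 = k]. Boundary: v_0 = v_121 = 0. Recurrence: v_k = 1 + (v_{k-1} + v_{k+1})/2 for 1 ≤ k ≤ 120. The particular solution to v_k − (v_{k-1} + v_{k+1})/2 = 1 is v_k = −k^2. Adding homogeneous solution A + B k and matching boundaries gives v_k = k (121 − k). Substituting k = 60: v_60 = 60 · 61 = 3660.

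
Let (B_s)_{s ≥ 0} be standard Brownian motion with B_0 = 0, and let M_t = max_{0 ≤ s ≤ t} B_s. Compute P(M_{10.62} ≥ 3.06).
P(M_{10.62} ≥ 3.06) = 2·P(B_{10.62} ≥ 3.06) = 2(1 − Φ(3.06/√10.62)) ≈ 0.3477

By the reflection principle for Brownian motion, P(M_t ≥ a) = 2 · P(B_t ≥ a) for a ≥ 0. Since B_t ~ N(0, t), P(B_t ≥ 3.06) = 1 − Φ(3.06/√t) = 1 − Φ(3.06/√10.62) = 1 − Φ(0.9390). So
  P(M_{10.62} ≥ 3.06) = 2(1 − Φ(0.9390)) ≈ 0.3477.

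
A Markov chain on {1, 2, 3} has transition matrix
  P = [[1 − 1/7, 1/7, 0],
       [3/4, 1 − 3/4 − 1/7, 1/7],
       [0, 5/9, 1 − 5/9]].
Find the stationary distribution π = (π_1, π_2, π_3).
π = (735/911, 140/911, 36/911)

This is a birth-death chain on three states, which satisfies detailed balance: π_1 · P_{12} = π_2 · P_{21} and π_2 · P_{23} = π_3 · P_{32}.
From π_1 · 1/7 = π_2 · 3/4: π_2/π_1 = (1/7)/(3/4) = 4/21.
From π_2 · 1/7 = π_3 · 5/9: π_3/π_2 = (1/7)/(5/9) = 9/35.
Take π_1 proportional to 1; then unnormalized π = (1, 4/21, 12/245). Normalize by dividing by the sum 911/735:
  π = (735/911, 140/911, 36/911).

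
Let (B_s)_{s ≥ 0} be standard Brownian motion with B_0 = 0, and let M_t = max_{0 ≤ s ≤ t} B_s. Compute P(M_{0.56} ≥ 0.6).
P(M_{0.56} ≥ 0.6) = 2·P(B_{0.56} ≥ 0.6) = 2(1 − Φ(0.6/√0.56)) ≈ 0.4227

By the reflection principle for Brownian motion, P(M_t ≥ a) = 2 · P(B_t ≥ a) for a ≥ 0. Since B_t ~ N(0, t), P(B_t ≥ 0.6) = 1 − Φ(0.6/√t) = 1 − Φ(0.6/√0.56) = 1 − Φ(0.8018). So
  P(M_{0.56} ≥ 0.6) = 2(1 − Φ(0.8018)) ≈ 0.4227.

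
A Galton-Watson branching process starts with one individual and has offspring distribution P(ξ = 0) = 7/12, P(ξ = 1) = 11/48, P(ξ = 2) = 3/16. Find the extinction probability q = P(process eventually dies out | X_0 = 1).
q = 1

Mean offspring μ = 0·7/12 + 1·11/48 + 2·3/16 = 29/48 ≤ 1. For μ ≤ 1 with offspring not concentrated at 1, the Galton-Watson process goes extinct almost surely, so q = 1.
(Algebraic check: The pgf is f(s) = 7/12 + 11/48·s + 3/16·s². The extinction probability q is the smallest fixed point of f in [0, 1]. Setting s = f(s):
  3/16·s² + (11/48 − 1)·s + 7/12 = 0
  3/16·s² − (7/12 + 3/16)·s + 7/12 = 0
which factors as (s − 1)·(3/16·s − 7/12) = 0, giving roots s = 1 and s = (7/12)/(3/16) = 28/9. Since 28/9 ≥ 1, the smallest root in [0, 1] is s = 1.)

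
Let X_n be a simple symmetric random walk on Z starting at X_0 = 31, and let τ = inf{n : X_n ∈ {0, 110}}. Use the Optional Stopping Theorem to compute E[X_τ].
E[X_τ] = 31

X_n is a martingale and τ is a bounded-mean stopping time (indeed τ is finite a.s. with bounded expectation since the walk is in a bounded region). By the OST, E[X_τ] = E[X_0] = 31. Equivalently: E[X_τ] = 110 · P(hit 110 first) + 0 · P(hit 0 first) = 110 · (31/110) = 31.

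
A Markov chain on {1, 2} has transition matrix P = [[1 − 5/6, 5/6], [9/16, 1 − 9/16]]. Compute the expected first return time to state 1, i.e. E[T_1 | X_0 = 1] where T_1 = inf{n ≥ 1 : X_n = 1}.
E[T_1 | X_0 = 1] = 1/π_1 = 67/27

For an irreducible recurrent Markov chain with stationary distribution π, E[T_i | X_0 = i] = 1/π_i (Kac's formula). Here π_1 = (9/16)/(5/6 + 9/16) = (9/16)/(67/48) = 27/67, so E[T_1 | X_0 = 1] = 1/π_1 = (5/6 + 9/16)/(9/16) = (67/48)/(9/16) = 67/27.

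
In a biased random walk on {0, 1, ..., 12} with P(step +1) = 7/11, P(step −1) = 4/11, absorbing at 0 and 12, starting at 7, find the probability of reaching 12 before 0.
P(hit 12 before 0) = (1 − (4/7)^7) / (1 − (4/7)^12) = 4521973771/4608169995

Let u_k denote P(reach 12 before 0 | start at k). Boundary: u_0 = 0, u_12 = 1. Recurrence: u_k = 7/11·u_{k+1} + 4/11·u_{k-1} for 1 ≤ k ≤ 11. Try u_k = A + B·r^k with r = q/p = (4/11)/(7/11) = 4/7. Substitution satisfies the recurrence; boundary conditions give:
  u_k = (1 − r^k) / (1 − r^N) = (1 − (4/7)^7) / (1 − (4/7)^12) = 4521973771/4608169995.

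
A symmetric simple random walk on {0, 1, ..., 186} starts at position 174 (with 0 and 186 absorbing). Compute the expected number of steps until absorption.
E[τ | X_0 = 174] = 2088

Let v_k = E[τ | X_0 = k]. Boundary: v_0 = v_186 = 0. Recurrence: v_k = 1 + (v_{k-1} + v_{k+1})/2 for 1 ≤ k ≤ 185. The particular solution to v_k − (v_{k-1} + v_{k+1})/2 = 1 is v_k = −k^2. Adding homogeneous solution A + B k and matching boundaries gives v_k = k (186 − k). Substituting k = 174: v_174 = 174 · 12 = 2088.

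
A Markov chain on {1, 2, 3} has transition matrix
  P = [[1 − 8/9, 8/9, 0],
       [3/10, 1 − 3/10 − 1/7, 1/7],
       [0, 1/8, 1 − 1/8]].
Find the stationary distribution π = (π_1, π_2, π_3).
π = (63/463, 560/1389, 640/1389)

This is a birth-death chain on three states, which satisfies detailed balance: π_1 · P_{12} = π_2 · P_{21} and π_2 · P_{23} = π_3 · P_{32}.
From π_1 · 8/9 = π_2 · 3/10: π_2/π_1 = (8/9)/(3/10) = 80/27.
From π_2 · 1/7 = π_3 · 1/8: π_3/π_2 = (1/7)/(1/8) = 8/7.
Take π_1 proportional to 1; then unnormalized π = (1, 80/27, 640/189). Normalize by dividing by the sum 463/63:
  π = (63/463, 560/1389, 640/1389).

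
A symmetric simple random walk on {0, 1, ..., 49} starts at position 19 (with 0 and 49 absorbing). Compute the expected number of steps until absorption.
E[τ | X_0 = 19] = 570

Let v_k = E[τ | X_0 = k]. Boundary: v_0 = v_49 = 0. Recurrence: v_k = 1 + (v_{k-1} + v_{k+1})/2 for 1 ≤ k ≤ 48. The particular solution to v_k − (v_{k-1} + v_{k+1})/2 = 1 is v_k = −k^2. Adding homogeneous solution A + B k and matching boundaries gives v_k = k (49 − k). Substituting k = 19: v_19 = 19 · 30 = 570.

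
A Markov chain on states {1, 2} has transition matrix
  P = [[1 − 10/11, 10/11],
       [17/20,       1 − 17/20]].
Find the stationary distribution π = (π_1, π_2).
π_1 = 187/387, π_2 = 200/387

Solve πP = π with π_1 + π_2 = 1. From πP = π: π_1 · (1 − 10/11) + π_2 · 17/20 = π_1 ⇒ π_2 · 17/20 = π_1 · 10/11 ⇒ π_2/π_1 = (10/11)/(17/20) = 200/187. Together with π_1 + π_2 = 1:
  π_1 = (17/20)/(10/11 + 17/20) = (17/20)/(387/220) = 187/387,
  π_2 = (10/11)/(10/11 + 17/20) = (10/11)/(387/220) = 200/387.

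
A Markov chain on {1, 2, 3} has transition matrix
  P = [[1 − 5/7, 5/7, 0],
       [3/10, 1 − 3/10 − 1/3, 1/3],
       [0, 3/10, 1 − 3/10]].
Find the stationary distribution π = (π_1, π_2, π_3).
π = (189/1139, 450/1139, 500/1139)

This is a birth-death chain on three states, which satisfies detailed balance: π_1 · P_{12} = π_2 · P_{21} and π_2 · P_{23} = π_3 · P_{32}.
From π_1 · 5/7 = π_2 · 3/10: π_2/π_1 = (5/7)/(3/10) = 50/21.
From π_2 · 1/3 = π_3 · 3/10: π_3/π_2 = (1/3)/(3/10) = 10/9.
Take π_1 proportional to 1; then unnormalized π = (1, 50/21, 500/189). Normalize by dividing by the sum 1139/189:
  π = (189/1139, 450/1139, 500/1139).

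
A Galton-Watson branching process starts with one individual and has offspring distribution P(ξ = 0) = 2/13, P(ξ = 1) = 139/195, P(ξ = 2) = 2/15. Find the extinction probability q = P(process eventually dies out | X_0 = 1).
q = 1

Mean offspring μ = 0·2/13 + 1·139/195 + 2·2/15 = 191/195 ≤ 1. For μ ≤ 1 with offspring not concentrated at 1, the Galton-Watson process goes extinct almost surely, so q = 1.
(Algebraic check: The pgf is f(s) = 2/13 + 139/195·s + 2/15·s². The extinction probability q is the smallest fixed point of f in [0, 1]. Setting s = f(s):
  2/15·s² + (139/195 − 1)·s + 2/13 = 0
  2/15·s² − (2/13 + 2/15)·s + 2/13 = 0
which factors as (s − 1)·(2/15·s − 2/13) = 0, giving roots s = 1 and s = (2/13)/(2/15) = 15/13. Since 15/13 ≥ 1, the smallest root in [0, 1] is s = 1.)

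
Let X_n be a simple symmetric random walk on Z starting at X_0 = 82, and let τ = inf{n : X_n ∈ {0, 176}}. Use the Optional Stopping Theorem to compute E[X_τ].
E[X_τ] = 82

X_n is a martingale and τ is a bounded-mean stopping time (indeed τ is finite a.s. with bounded expectation since the walk is in a bounded region). By the OST, E[X_τ] = E[X_0] = 82. Equivalently: E[X_τ] = 176 · P(hit 176 first) + 0 · P(hit 0 first) = 176 · (82/176) = 82.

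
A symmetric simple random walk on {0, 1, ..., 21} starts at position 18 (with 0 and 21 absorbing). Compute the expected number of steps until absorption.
E[τ | X_0 = 18] = 54

Let v_k = E[τ | X_0 = k]. Boundary: v_0 = v_21 = 0. Recurrence: v_k = 1 + (v_{k-1} + v_{k+1})/2 for 1 ≤ k ≤ 20. The particular solution to v_k − (v_{k-1} + v_{k+1})/2 = 1 is v_k = −k^2. Adding homogeneous solution A + B k and matching boundaries gives v_k = k (21 − k). Substituting k = 18: v_18 = 18 · 3 = 54.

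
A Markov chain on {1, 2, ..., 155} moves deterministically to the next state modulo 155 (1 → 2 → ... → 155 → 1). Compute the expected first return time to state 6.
E[T_6 | X_0 = 6] = 155

The chain cycles deterministically, so starting at state 6 it returns in exactly 155 steps. Equivalently, the stationary distribution is uniform π_j = 1/155 for every state j, so by Kac's formula E[T_6] = 1/π_6 = 155.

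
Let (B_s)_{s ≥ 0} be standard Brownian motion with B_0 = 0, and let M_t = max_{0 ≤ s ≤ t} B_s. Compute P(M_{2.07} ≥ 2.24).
P(M_{2.07} ≥ 2.24) = 2·P(B_{2.07} ≥ 2.24) = 2(1 − Φ(2.24/√2.07)) ≈ 0.1195

By the reflection principle for Brownian motion, P(M_t ≥ a) = 2 · P(B_t ≥ a) for a ≥ 0. Since B_t ~ N(0, t), P(B_t ≥ 2.24) = 1 − Φ(2.24/√t) = 1 − Φ(2.24/√2.07) = 1 − Φ(1.5569). So
  P(M_{2.07} ≥ 2.24) = 2(1 − Φ(1.5569)) ≈ 0.1195.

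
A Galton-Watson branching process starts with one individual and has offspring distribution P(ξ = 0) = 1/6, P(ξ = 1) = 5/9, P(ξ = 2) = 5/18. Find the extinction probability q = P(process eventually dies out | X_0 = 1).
q = 3/5

The pgf is f(s) = 1/6 + 5/9·s + 5/18·s². The extinction probability q is the smallest fixed point of f in [0, 1]. Setting s = f(s):
  5/18·s² + (5/9 − 1)·s + 1/6 = 0
  5/18·s² − (1/6 + 5/18)·s + 1/6 = 0
which factors as (s − 1)·(5/18·s − 1/6) = 0, giving roots s = 1 and s = (1/6)/(5/18) = 3/5.
Mean offspring μ = 5/9 + 2·5/18 = 10/9 > 1 (supercritical), so q < 1. The extinction probability is the smaller root: q = (1/6)/(5/18) = 3/5.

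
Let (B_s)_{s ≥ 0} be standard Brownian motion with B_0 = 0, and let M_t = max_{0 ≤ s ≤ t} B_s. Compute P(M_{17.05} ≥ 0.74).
P(M_{17.05} ≥ 0.74) = 2·P(B_{17.05} ≥ 0.74) = 2(1 − Φ(0.74/√17.05)) ≈ 0.8578

By the reflection principle for Brownian motion, P(M_t ≥ a) = 2 · P(B_t ≥ a) for a ≥ 0. Since B_t ~ N(0, t), P(B_t ≥ 0.74) = 1 − Φ(0.74/√t) = 1 − Φ(0.74/√17.05) = 1 − Φ(0.1792). So
  P(M_{17.05} ≥ 0.74) = 2(1 − Φ(0.1792)) ≈ 0.8578.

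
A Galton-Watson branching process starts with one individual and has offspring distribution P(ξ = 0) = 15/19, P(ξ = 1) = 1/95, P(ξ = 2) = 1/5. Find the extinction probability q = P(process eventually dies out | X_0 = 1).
q = 1

Mean offspring μ = 0·15/19 + 1·1/95 + 2·1/5 = 39/95 ≤ 1. For μ ≤ 1 with offspring not concentrated at 1, the Galton-Watson process goes extinct almost surely, so q = 1.
(Algebraic check: The pgf is f(s) = 15/19 + 1/95·s + 1/5·s². The extinction probability q is the smallest fixed point of f in [0, 1]. Setting s = f(s):
  1/5·s² + (1/95 − 1)·s + 15/19 = 0
  1/5·s² − (15/19 + 1/5)·s + 15/19 = 0
which factors as (s − 1)·(1/5·s − 15/19) = 0, giving roots s = 1 and s = (15/19)/(1/5) = 75/19. Since 75/19 ≥ 1, the smallest root in [0, 1] is s = 1.)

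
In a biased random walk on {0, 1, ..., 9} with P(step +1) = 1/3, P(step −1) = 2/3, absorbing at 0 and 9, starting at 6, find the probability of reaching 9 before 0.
P(hit 9 before 0) = (1 − (2)^6) / (1 − (2)^9) = 9/73

Let u_k denote P(reach 9 before 0 | start at k). Boundary: u_0 = 0, u_9 = 1. Recurrence: u_k = 1/3·u_{k+1} + 2/3·u_{k-1} for 1 ≤ k ≤ 8. Try u_k = A + B·r^k with r = q/p = (2/3)/(1/3) = 2. Substitution satisfies the recurrence; boundary conditions give:
  u_k = (1 − r^k) / (1 − r^N) = (1 − (2)^6) / (1 − (2)^9) = 9/73.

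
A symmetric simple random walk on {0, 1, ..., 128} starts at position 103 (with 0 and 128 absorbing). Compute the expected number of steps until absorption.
E[τ | X_0 = 103] = 2575

Let v_k = E[τ | X_0 = k]. Boundary: v_0 = v_128 = 0. Recurrence: v_k = 1 + (v_{k-1} + v_{k+1})/2 for 1 ≤ k ≤ 127. The particular solution to v_k − (v_{k-1} + v_{k+1})/2 = 1 is v_k = −k^2. Adding homogeneous solution A + B k and matching boundaries gives v_k = k (128 − k). Substituting k = 103: v_103 = 103 · 25 = 2575.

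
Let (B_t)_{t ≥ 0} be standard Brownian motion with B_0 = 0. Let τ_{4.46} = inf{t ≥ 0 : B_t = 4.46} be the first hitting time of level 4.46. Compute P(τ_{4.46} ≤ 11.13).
P(τ_{4.46} ≤ 11.13) = 2(1 − Φ(4.46/√11.13)) = 2(1 − Φ(1.3369)) ≈ 0.1813

By the reflection principle for standard BM, P(τ_b ≤ t) = 2 · P(B_t ≥ b). Since B_t ~ N(0, t), P(B_t ≥ 4.46) = 1 − Φ(4.46/√t) = 1 − Φ(4.46/√11.13) = 1 − Φ(1.3369) ≈ 0.09063. Doubling: P(τ_{4.46} ≤ 11.13) ≈ 2 · 0.09063 = 0.18126 ≈ 0.1813.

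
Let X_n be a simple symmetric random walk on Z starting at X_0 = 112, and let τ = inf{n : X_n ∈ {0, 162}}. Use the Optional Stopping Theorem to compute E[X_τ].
E[X_τ] = 112

X_n is a martingale and τ is a bounded-mean stopping time (indeed τ is finite a.s. with bounded expectation since the walk is in a bounded region). By the OST, E[X_τ] = E[X_0] = 112. Equivalently: E[X_τ] = 162 · P(hit 162 first) + 0 · P(hit 0 first) = 162 · (112/162) = 112.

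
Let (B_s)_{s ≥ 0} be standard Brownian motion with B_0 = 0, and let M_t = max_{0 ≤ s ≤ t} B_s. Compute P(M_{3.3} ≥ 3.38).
P(M_{3.3} ≥ 3.38) = 2·P(B_{3.3} ≥ 3.38) = 2(1 − Φ(3.38/√3.3)) ≈ 0.0628

By the reflection principle for Brownian motion, P(M_t ≥ a) = 2 · P(B_t ≥ a) for a ≥ 0. Since B_t ~ N(0, t), P(B_t ≥ 3.38) = 1 − Φ(3.38/√t) = 1 − Φ(3.38/√3.3) = 1 − Φ(1.8606). So
  P(M_{3.3} ≥ 3.38) = 2(1 − Φ(1.8606)) ≈ 0.0628.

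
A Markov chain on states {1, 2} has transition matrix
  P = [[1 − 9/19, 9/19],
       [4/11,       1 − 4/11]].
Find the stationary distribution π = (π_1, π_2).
π_1 = 76/175, π_2 = 99/175

Solve πP = π with π_1 + π_2 = 1. From πP = π: π_1 · (1 − 9/19) + π_2 · 4/11 = π_1 ⇒ π_2 · 4/11 = π_1 · 9/19 ⇒ π_2/π_1 = (9/19)/(4/11) = 99/76. Together with π_1 + π_2 = 1:
  π_1 = (4/11)/(9/19 + 4/11) = (4/11)/(175/209) = 76/175,
  π_2 = (9/19)/(9/19 + 4/11) = (9/19)/(175/209) = 99/175.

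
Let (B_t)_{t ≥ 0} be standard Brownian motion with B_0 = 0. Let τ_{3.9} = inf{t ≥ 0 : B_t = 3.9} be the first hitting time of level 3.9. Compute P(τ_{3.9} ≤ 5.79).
P(τ_{3.9} ≤ 5.79) = 2(1 − Φ(3.9/√5.79)) = 2(1 − Φ(1.6208)) ≈ 0.1051

By the reflection principle for standard BM, P(τ_b ≤ t) = 2 · P(B_t ≥ b). Since B_t ~ N(0, t), P(B_t ≥ 3.9) = 1 − Φ(3.9/√t) = 1 − Φ(3.9/√5.79) = 1 − Φ(1.6208) ≈ 0.05253. Doubling: P(τ_{3.9} ≤ 5.79) ≈ 2 · 0.05253 = 0.10506 ≈ 0.1051.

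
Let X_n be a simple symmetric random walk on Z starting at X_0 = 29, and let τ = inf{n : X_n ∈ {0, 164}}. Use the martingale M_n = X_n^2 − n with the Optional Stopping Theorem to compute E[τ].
E[τ] = 3915

M_n = X_n^2 − n is a martingale (since E[X_{n+1}^2 | F_n] = X_n^2 + 1). By OST (τ has finite mean in a bounded region), E[M_τ] = E[M_0] = X_0^2 − 0 = 29^2 = 841. Also E[M_τ] = E[X_τ^2] − E[τ]. The walk exits at 0 or 164, with P(hit 164 first) = 29/164, so E[X_τ^2] = 164^2 · 29/164 + 0 = 4756. Thus E[τ] = E[X_τ^2] − E[M_τ] = 4756 − 841 = 3915 = 29(164 − 29) = 3915.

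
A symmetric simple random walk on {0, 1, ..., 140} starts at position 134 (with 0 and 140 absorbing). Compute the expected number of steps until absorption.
E[τ | X_0 = 134] = 804

Let v_k = E[τ | X_0 = k]. Boundary: v_0 = v_140 = 0. Recurrence: v_k = 1 + (v_{k-1} + v_{k+1})/2 for 1 ≤ k ≤ 139. The particular solution to v_k − (v_{k-1} + v_{k+1})/2 = 1 is v_k = −k^2. Adding homogeneous solution A + B k and matching boundaries gives v_k = k (140 − k). Substituting k = 134: v_134 = 134 · 6 = 804.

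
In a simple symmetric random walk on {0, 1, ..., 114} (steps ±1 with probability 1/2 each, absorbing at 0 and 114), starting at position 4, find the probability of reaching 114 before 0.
P(hit 114 before 0) = 4/114 = 2/57

Let u_k = P(hit 114 before 0 | start at k). Then u_0 = 0, u_114 = 1, and u_k = u_{k-1}/2 + u_{k+1}/2 for 1 ≤ k ≤ 113. This harmonic recurrence is solved by u_k = k/114, giving u_4 = 4/114 = 2/57.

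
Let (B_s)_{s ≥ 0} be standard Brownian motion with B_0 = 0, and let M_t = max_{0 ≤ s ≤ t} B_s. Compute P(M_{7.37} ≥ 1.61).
P(M_{7.37} ≥ 1.61) = 2·P(B_{7.37} ≥ 1.61) = 2(1 − Φ(1.61/√7.37)) ≈ 0.5531

By the reflection principle for Brownian motion, P(M_t ≥ a) = 2 · P(B_t ≥ a) for a ≥ 0. Since B_t ~ N(0, t), P(B_t ≥ 1.61) = 1 − Φ(1.61/√t) = 1 − Φ(1.61/√7.37) = 1 − Φ(0.5931). So
  P(M_{7.37} ≥ 1.61) = 2(1 − Φ(0.5931)) ≈ 0.5531.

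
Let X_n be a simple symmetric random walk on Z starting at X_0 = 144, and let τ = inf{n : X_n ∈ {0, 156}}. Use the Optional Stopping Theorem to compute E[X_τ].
E[X_τ] = 144

X_n is a martingale and τ is a bounded-mean stopping time (indeed τ is finite a.s. with bounded expectation since the walk is in a bounded region). By the OST, E[X_τ] = E[X_0] = 144. Equivalently: E[X_τ] = 156 · P(hit 156 first) + 0 · P(hit 0 first) = 156 · (144/156) = 144.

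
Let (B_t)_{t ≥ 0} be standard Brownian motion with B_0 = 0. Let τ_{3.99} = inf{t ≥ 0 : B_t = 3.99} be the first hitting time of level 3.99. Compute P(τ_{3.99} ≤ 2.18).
P(τ_{3.99} ≤ 2.18) = 2(1 − Φ(3.99/√2.18)) = 2(1 − Φ(2.7024)) ≈ 0.0069

By the reflection principle for standard BM, P(τ_b ≤ t) = 2 · P(B_t ≥ b). Since B_t ~ N(0, t), P(B_t ≥ 3.99) = 1 − Φ(3.99/√t) = 1 − Φ(3.99/√2.18) = 1 − Φ(2.7024) ≈ 0.00344. Doubling: P(τ_{3.99} ≤ 2.18) ≈ 2 · 0.00344 = 0.00688 ≈ 0.0069.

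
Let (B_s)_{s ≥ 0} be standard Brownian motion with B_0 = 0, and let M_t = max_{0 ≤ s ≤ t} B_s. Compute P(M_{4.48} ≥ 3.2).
P(M_{4.48} ≥ 3.2) = 2·P(B_{4.48} ≥ 3.2) = 2(1 − Φ(3.2/√4.48)) ≈ 0.1306

By the reflection principle for Brownian motion, P(M_t ≥ a) = 2 · P(B_t ≥ a) for a ≥ 0. Since B_t ~ N(0, t), P(B_t ≥ 3.2) = 1 − Φ(3.2/√t) = 1 − Φ(3.2/√4.48) = 1 − Φ(1.5119). So
  P(M_{4.48} ≥ 3.2) = 2(1 − Φ(1.5119)) ≈ 0.1306.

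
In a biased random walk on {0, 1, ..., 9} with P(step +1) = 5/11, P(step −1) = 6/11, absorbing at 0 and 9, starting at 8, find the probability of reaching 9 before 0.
P(hit 9 before 0) = (1 − (6/5)^8) / (1 − (6/5)^9) = 6444955/8124571

Let u_k denote P(reach 9 before 0 | start at k). Boundary: u_0 = 0, u_9 = 1. Recurrence: u_k = 5/11·u_{k+1} + 6/11·u_{k-1} for 1 ≤ k ≤ 8. Try u_k = A + B·r^k with r = q/p = (6/11)/(5/11) = 6/5. Substitution satisfies the recurrence; boundary conditions give:
  u_k = (1 − r^k) / (1 − r^N) = (1 − (6/5)^8) / (1 − (6/5)^9) = 6444955/8124571.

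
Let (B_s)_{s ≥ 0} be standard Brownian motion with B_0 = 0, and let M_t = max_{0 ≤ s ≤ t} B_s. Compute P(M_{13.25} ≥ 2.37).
P(M_{13.25} ≥ 2.37) = 2·P(B_{13.25} ≥ 2.37) = 2(1 − Φ(2.37/√13.25)) ≈ 0.5150

By the reflection principle for Brownian motion, P(M_t ≥ a) = 2 · P(B_t ≥ a) for a ≥ 0. Since B_t ~ N(0, t), P(B_t ≥ 2.37) = 1 − Φ(2.37/√t) = 1 − Φ(2.37/√13.25) = 1 − Φ(0.6511). So
  P(M_{13.25} ≥ 2.37) = 2(1 − Φ(0.6511)) ≈ 0.5150.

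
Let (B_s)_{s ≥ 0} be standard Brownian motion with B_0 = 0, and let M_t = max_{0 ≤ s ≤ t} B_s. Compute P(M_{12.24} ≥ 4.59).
P(M_{12.24} ≥ 4.59) = 2·P(B_{12.24} ≥ 4.59) = 2(1 − Φ(4.59/√12.24)) ≈ 0.1895

By the reflection principle for Brownian motion, P(M_t ≥ a) = 2 · P(B_t ≥ a) for a ≥ 0. Since B_t ~ N(0, t), P(B_t ≥ 4.59) = 1 − Φ(4.59/√t) = 1 − Φ(4.59/√12.24) = 1 − Φ(1.3120). So
  P(M_{12.24} ≥ 4.59) = 2(1 − Φ(1.3120)) ≈ 0.1895.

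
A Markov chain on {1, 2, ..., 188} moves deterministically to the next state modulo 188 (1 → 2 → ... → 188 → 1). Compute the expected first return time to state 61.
E[T_61 | X_0 = 61] = 188

The chain cycles deterministically, so starting at state 61 it returns in exactly 188 steps. Equivalently, the stationary distribution is uniform π_j = 1/188 for every state j, so by Kac's formula E[T_61] = 1/π_61 = 188.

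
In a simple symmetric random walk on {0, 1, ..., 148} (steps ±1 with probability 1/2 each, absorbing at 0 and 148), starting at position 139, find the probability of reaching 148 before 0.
P(hit 148 before 0) = 139/148

Let u_k = P(hit 148 before 0 | start at k). Then u_0 = 0, u_148 = 1, and u_k = u_{k-1}/2 + u_{k+1}/2 for 1 ≤ k ≤ 147. This harmonic recurrence is solved by u_k = k/148, giving u_139 = 139/148.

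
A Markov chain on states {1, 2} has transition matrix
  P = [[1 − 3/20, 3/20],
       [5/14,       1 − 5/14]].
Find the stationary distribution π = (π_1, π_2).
π_1 = 50/71, π_2 = 21/71

Solve πP = π with π_1 + π_2 = 1. From πP = π: π_1 · (1 − 3/20) + π_2 · 5/14 = π_1 ⇒ π_2 · 5/14 = π_1 · 3/20 ⇒ π_2/π_1 = (3/20)/(5/14) = 21/50. Together with π_1 + π_2 = 1:
  π_1 = (5/14)/(3/20 + 5/14) = (5/14)/(71/140) = 50/71,
  π_2 = (3/20)/(3/20 + 5/14) = (3/20)/(71/140) = 21/71.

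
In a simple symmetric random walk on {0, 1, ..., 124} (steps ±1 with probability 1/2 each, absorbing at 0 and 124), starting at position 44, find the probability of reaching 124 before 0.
P(hit 124 before 0) = 44/124 = 11/31

Let u_k = P(hit 124 before 0 | start at k). Then u_0 = 0, u_124 = 1, and u_k = u_{k-1}/2 + u_{k+1}/2 for 1 ≤ k ≤ 123. This harmonic recurrence is solved by u_k = k/124, giving u_44 = 44/124 = 11/31.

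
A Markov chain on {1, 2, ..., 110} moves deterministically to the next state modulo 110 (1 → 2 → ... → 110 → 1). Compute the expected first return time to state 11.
E[T_11 | X_0 = 11] = 110

The chain cycles deterministically, so starting at state 11 it returns in exactly 110 steps. Equivalently, the stationary distribution is uniform π_j = 1/110 for every state j, so by Kac's formula E[T_11] = 1/π_11 = 110.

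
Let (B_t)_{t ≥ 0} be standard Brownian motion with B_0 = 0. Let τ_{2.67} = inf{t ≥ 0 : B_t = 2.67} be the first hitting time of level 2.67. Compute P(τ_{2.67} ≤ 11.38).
P(τ_{2.67} ≤ 11.38) = 2(1 − Φ(2.67/√11.38)) = 2(1 − Φ(0.7915)) ≈ 0.4287

By the reflection principle for standard BM, P(τ_b ≤ t) = 2 · P(B_t ≥ b). Since B_t ~ N(0, t), P(B_t ≥ 2.67) = 1 − Φ(2.67/√t) = 1 − Φ(2.67/√11.38) = 1 − Φ(0.7915) ≈ 0.21433. Doubling: P(τ_{2.67} ≤ 11.38) ≈ 2 · 0.21433 = 0.42866 ≈ 0.4287.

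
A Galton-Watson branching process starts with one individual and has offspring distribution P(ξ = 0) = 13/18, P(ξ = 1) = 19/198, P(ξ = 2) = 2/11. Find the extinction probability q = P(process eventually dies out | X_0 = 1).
q = 1

Mean offspring μ = 0·13/18 + 1·19/198 + 2·2/11 = 91/198 ≤ 1. For μ ≤ 1 with offspring not concentrated at 1, the Galton-Watson process goes extinct almost surely, so q = 1.
(Algebraic check: The pgf is f(s) = 13/18 + 19/198·s + 2/11·s². The extinction probability q is the smallest fixed point of f in [0, 1]. Setting s = f(s):
  2/11·s² + (19/198 − 1)·s + 13/18 = 0
  2/11·s² − (13/18 + 2/11)·s + 13/18 = 0
which factors as (s − 1)·(2/11·s − 13/18) = 0, giving roots s = 1 and s = (13/18)/(2/11) = 143/36. Since 143/36 ≥ 1, the smallest root in [0, 1] is s = 1.)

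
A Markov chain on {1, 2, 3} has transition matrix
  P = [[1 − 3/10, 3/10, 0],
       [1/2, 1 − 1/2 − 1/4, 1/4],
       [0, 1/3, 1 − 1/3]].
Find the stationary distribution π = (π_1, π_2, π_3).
π = (20/41, 12/41, 9/41)

This is a birth-death chain on three states, which satisfies detailed balance: π_1 · P_{12} = π_2 · P_{21} and π_2 · P_{23} = π_3 · P_{32}.
From π_1 · 3/10 = π_2 · 1/2: π_2/π_1 = (3/10)/(1/2) = 3/5.
From π_2 · 1/4 = π_3 · 1/3: π_3/π_2 = (1/4)/(1/3) = 3/4.
Take π_1 proportional to 1; then unnormalized π = (1, 3/5, 9/20). Normalize by dividing by the sum 41/20:
  π = (20/41, 12/41, 9/41).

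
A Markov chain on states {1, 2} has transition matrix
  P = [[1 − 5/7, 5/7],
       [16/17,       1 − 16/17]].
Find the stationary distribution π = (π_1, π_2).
π_1 = 112/197, π_2 = 85/197

Solve πP = π with π_1 + π_2 = 1. From πP = π: π_1 · (1 − 5/7) + π_2 · 16/17 = π_1 ⇒ π_2 · 16/17 = π_1 · 5/7 ⇒ π_2/π_1 = (5/7)/(16/17) = 85/112. Together with π_1 + π_2 = 1:
  π_1 = (16/17)/(5/7 + 16/17) = (16/17)/(197/119) = 112/197,
  π_2 = (5/7)/(5/7 + 16/17) = (5/7)/(197/119) = 85/197.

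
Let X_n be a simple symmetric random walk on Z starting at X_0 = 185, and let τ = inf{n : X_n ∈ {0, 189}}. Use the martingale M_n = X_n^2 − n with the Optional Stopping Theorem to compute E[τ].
E[τ] = 740

M_n = X_n^2 − n is a martingale (since E[X_{n+1}^2 | F_n] = X_n^2 + 1). By OST (τ has finite mean in a bounded region), E[M_τ] = E[M_0] = X_0^2 − 0 = 185^2 = 34225. Also E[M_τ] = E[X_τ^2] − E[τ]. The walk exits at 0 or 189, with P(hit 189 first) = 185/189, so E[X_τ^2] = 189^2 · 185/189 + 0 = 34965. Thus E[τ] = E[X_τ^2] − E[M_τ] = 34965 − 34225 = 740 = 185(189 − 185) = 740.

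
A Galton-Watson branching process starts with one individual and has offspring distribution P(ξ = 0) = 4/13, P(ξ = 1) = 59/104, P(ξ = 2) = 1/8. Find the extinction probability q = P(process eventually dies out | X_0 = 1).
q = 1

Mean offspring μ = 0·4/13 + 1·59/104 + 2·1/8 = 85/104 ≤ 1. For μ ≤ 1 with offspring not concentrated at 1, the Galton-Watson process goes extinct almost surely, so q = 1.
(Algebraic check: The pgf is f(s) = 4/13 + 59/104·s + 1/8·s². The extinction probability q is the smallest fixed point of f in [0, 1]. Setting s = f(s):
  1/8·s² + (59/104 − 1)·s + 4/13 = 0
  1/8·s² − (4/13 + 1/8)·s + 4/13 = 0
which factors as (s − 1)·(1/8·s − 4/13) = 0, giving roots s = 1 and s = (4/13)/(1/8) = 32/13. Since 32/13 ≥ 1, the smallest root in [0, 1] is s = 1.)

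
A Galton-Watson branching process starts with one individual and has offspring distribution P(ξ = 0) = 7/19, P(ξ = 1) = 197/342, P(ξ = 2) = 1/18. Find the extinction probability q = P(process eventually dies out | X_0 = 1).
q = 1

Mean offspring μ = 0·7/19 + 1·197/342 + 2·1/18 = 235/342 ≤ 1. For μ ≤ 1 with offspring not concentrated at 1, the Galton-Watson process goes extinct almost surely, so q = 1.
(Algebraic check: The pgf is f(s) = 7/19 + 197/342·s + 1/18·s². The extinction probability q is the smallest fixed point of f in [0, 1]. Setting s = f(s):
  1/18·s² + (197/342 − 1)·s + 7/19 = 0
  1/18·s² − (7/19 + 1/18)·s + 7/19 = 0
which factors as (s − 1)·(1/18·s − 7/19) = 0, giving roots s = 1 and s = (7/19)/(1/18) = 126/19. Since 126/19 ≥ 1, the smallest root in [0, 1] is s = 1.)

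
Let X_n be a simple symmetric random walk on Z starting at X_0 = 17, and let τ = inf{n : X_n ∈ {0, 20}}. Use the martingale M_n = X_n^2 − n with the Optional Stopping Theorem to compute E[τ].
E[τ] = 51

M_n = X_n^2 − n is a martingale (since E[X_{n+1}^2 | F_n] = X_n^2 + 1). By OST (τ has finite mean in a bounded region), E[M_τ] = E[M_0] = X_0^2 − 0 = 17^2 = 289. Also E[M_τ] = E[X_τ^2] − E[τ]. The walk exits at 0 or 20, with P(hit 20 first) = 17/20, so E[X_τ^2] = 20^2 · 17/20 + 0 = 340. Thus E[τ] = E[X_τ^2] − E[M_τ] = 340 − 289 = 51 = 17(20 − 17) = 51.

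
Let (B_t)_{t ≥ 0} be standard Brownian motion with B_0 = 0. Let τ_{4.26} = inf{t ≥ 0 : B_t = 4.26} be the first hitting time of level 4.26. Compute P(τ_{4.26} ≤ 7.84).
P(τ_{4.26} ≤ 7.84) = 2(1 − Φ(4.26/√7.84)) = 2(1 − Φ(1.5214)) ≈ 0.1282

By the reflection principle for standard BM, P(τ_b ≤ t) = 2 · P(B_t ≥ b). Since B_t ~ N(0, t), P(B_t ≥ 4.26) = 1 − Φ(4.26/√t) = 1 − Φ(4.26/√7.84) = 1 − Φ(1.5214) ≈ 0.06408. Doubling: P(τ_{4.26} ≤ 7.84) ≈ 2 · 0.06408 = 0.12816 ≈ 0.1282.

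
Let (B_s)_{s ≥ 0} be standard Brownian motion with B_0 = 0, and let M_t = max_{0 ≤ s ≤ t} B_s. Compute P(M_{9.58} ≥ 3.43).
P(M_{9.58} ≥ 3.43) = 2·P(B_{9.58} ≥ 3.43) = 2(1 − Φ(3.43/√9.58)) ≈ 0.2678

By the reflection principle for Brownian motion, P(M_t ≥ a) = 2 · P(B_t ≥ a) for a ≥ 0. Since B_t ~ N(0, t), P(B_t ≥ 3.43) = 1 − Φ(3.43/√t) = 1 − Φ(3.43/√9.58) = 1 − Φ(1.1082). So
  P(M_{9.58} ≥ 3.43) = 2(1 − Φ(1.1082)) ≈ 0.2678.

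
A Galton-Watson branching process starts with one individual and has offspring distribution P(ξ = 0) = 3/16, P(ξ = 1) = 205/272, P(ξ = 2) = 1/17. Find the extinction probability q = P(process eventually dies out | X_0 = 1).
q = 1

Mean offspring μ = 0·3/16 + 1·205/272 + 2·1/17 = 237/272 ≤ 1. For μ ≤ 1 with offspring not concentrated at 1, the Galton-Watson process goes extinct almost surely, so q = 1.
(Algebraic check: The pgf is f(s) = 3/16 + 205/272·s + 1/17·s². The extinction probability q is the smallest fixed point of f in [0, 1]. Setting s = f(s):
  1/17·s² + (205/272 − 1)·s + 3/16 = 0
  1/17·s² − (3/16 + 1/17)·s + 3/16 = 0
which factors as (s − 1)·(1/17·s − 3/16) = 0, giving roots s = 1 and s = (3/16)/(1/17) = 51/16. Since 51/16 ≥ 1, the smallest root in [0, 1] is s = 1.)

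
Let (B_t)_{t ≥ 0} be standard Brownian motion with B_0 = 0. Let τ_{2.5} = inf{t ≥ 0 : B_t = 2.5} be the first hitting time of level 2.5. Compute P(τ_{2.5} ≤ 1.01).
P(τ_{2.5} ≤ 1.01) = 2(1 − Φ(2.5/√1.01)) = 2(1 − Φ(2.4876)) ≈ 0.0129

By the reflection principle for standard BM, P(τ_b ≤ t) = 2 · P(B_t ≥ b). Since B_t ~ N(0, t), P(B_t ≥ 2.5) = 1 − Φ(2.5/√t) = 1 − Φ(2.5/√1.01) = 1 − Φ(2.4876) ≈ 0.00643. Doubling: P(τ_{2.5} ≤ 1.01) ≈ 2 · 0.00643 = 0.01286 ≈ 0.0129.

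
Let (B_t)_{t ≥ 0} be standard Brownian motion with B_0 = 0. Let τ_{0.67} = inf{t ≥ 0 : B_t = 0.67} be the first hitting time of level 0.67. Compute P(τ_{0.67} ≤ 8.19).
P(τ_{0.67} ≤ 8.19) = 2(1 − Φ(0.67/√8.19)) = 2(1 − Φ(0.2341)) ≈ 0.8149

By the reflection principle for standard BM, P(τ_b ≤ t) = 2 · P(B_t ≥ b). Since B_t ~ N(0, t), P(B_t ≥ 0.67) = 1 − Φ(0.67/√t) = 1 − Φ(0.67/√8.19) = 1 − Φ(0.2341) ≈ 0.40745. Doubling: P(τ_{0.67} ≤ 8.19) ≈ 2 · 0.40745 = 0.81490 ≈ 0.8149.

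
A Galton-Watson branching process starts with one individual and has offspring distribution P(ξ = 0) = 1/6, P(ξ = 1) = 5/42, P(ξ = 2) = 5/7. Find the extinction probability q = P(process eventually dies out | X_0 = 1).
q = 7/30

The pgf is f(s) = 1/6 + 5/42·s + 5/7·s². The extinction probability q is the smallest fixed point of f in [0, 1]. Setting s = f(s):
  5/7·s² + (5/42 − 1)·s + 1/6 = 0
  5/7·s² − (1/6 + 5/7)·s + 1/6 = 0
which factors as (s − 1)·(5/7·s − 1/6) = 0, giving roots s = 1 and s = (1/6)/(5/7) = 7/30.
Mean offspring μ = 5/42 + 2·5/7 = 65/42 > 1 (supercritical), so q < 1. The extinction probability is the smaller root: q = (1/6)/(5/7) = 7/30.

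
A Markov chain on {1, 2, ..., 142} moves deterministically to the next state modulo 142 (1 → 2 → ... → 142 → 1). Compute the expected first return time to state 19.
E[T_19 | X_0 = 19] = 142

The chain cycles deterministically, so starting at state 19 it returns in exactly 142 steps. Equivalently, the stationary distribution is uniform π_j = 1/142 for every state j, so by Kac's formula E[T_19] = 1/π_19 = 142.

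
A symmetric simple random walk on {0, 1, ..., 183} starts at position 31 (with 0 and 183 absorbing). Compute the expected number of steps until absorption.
E[τ | X_0 = 31] = 4712

Let v_k = E[τ | X_0 = k]. Boundary: v_0 = v_183 = 0. Recurrence: v_k = 1 + (v_{k-1} + v_{k+1})/2 for 1 ≤ k ≤ 182. The particular solution to v_k − (v_{k-1} + v_{k+1})/2 = 1 is v_k = −k^2. Adding homogeneous solution A + B k and matching boundaries gives v_k = k (183 − k). Substituting k = 31: v_31 = 31 · 152 = 4712.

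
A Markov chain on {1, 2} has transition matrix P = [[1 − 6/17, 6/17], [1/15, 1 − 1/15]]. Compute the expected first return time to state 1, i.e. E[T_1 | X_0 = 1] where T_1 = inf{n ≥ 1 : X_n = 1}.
E[T_1 | X_0 = 1] = 1/π_1 = 107/17

For an irreducible recurrent Markov chain with stationary distribution π, E[T_i | X_0 = i] = 1/π_i (Kac's formula). Here π_1 = (1/15)/(6/17 + 1/15) = (1/15)/(107/255) = 17/107, so E[T_1 | X_0 = 1] = 1/π_1 = (6/17 + 1/15)/(1/15) = (107/255)/(1/15) = 107/17.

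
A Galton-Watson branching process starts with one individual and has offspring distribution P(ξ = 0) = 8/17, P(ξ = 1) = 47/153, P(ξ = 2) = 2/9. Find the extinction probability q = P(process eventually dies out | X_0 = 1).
q = 1

Mean offspring μ = 0·8/17 + 1·47/153 + 2·2/9 = 115/153 ≤ 1. For μ ≤ 1 with offspring not concentrated at 1, the Galton-Watson process goes extinct almost surely, so q = 1.
(Algebraic check: The pgf is f(s) = 8/17 + 47/153·s + 2/9·s². The extinction probability q is the smallest fixed point of f in [0, 1]. Setting s = f(s):
  2/9·s² + (47/153 − 1)·s + 8/17 = 0
  2/9·s² − (8/17 + 2/9)·s + 8/17 = 0
which factors as (s − 1)·(2/9·s − 8/17) = 0, giving roots s = 1 and s = (8/17)/(2/9) = 36/17. Since 36/17 ≥ 1, the smallest root in [0, 1] is s = 1.)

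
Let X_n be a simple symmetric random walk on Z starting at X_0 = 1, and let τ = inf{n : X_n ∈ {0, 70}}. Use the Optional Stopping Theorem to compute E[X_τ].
E[X_τ] = 1

X_n is a martingale and τ is a bounded-mean stopping time (indeed τ is finite a.s. with bounded expectation since the walk is in a bounded region). By the OST, E[X_τ] = E[X_0] = 1. Equivalently: E[X_τ] = 70 · P(hit 70 first) + 0 · P(hit 0 first) = 70 · (1/70) = 1.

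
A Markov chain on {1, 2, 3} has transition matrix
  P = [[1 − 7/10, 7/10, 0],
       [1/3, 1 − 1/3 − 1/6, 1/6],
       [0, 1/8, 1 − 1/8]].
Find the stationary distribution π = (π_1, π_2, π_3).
π = (10/59, 21/59, 28/59)

This is a birth-death chain on three states, which satisfies detailed balance: π_1 · P_{12} = π_2 · P_{21} and π_2 · P_{23} = π_3 · P_{32}.
From π_1 · 7/10 = π_2 · 1/3: π_2/π_1 = (7/10)/(1/3) = 21/10.
From π_2 · 1/6 = π_3 · 1/8: π_3/π_2 = (1/6)/(1/8) = 4/3.
Take π_1 proportional to 1; then unnormalized π = (1, 21/10, 14/5). Normalize by dividing by the sum 59/10:
  π = (10/59, 21/59, 28/59).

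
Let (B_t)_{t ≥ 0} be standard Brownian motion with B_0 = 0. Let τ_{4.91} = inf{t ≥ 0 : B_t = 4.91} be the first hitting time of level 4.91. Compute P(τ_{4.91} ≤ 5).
P(τ_{4.91} ≤ 5) = 2(1 − Φ(4.91/√5)) = 2(1 − Φ(2.1958)) ≈ 0.0281

By the reflection principle for standard BM, P(τ_b ≤ t) = 2 · P(B_t ≥ b). Since B_t ~ N(0, t), P(B_t ≥ 4.91) = 1 − Φ(4.91/√t) = 1 − Φ(4.91/√5) = 1 − Φ(2.1958) ≈ 0.01405. Doubling: P(τ_{4.91} ≤ 5) ≈ 2 · 0.01405 = 0.02810 ≈ 0.0281.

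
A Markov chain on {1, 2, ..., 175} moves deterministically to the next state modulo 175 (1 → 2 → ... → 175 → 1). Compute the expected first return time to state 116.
E[T_116 | X_0 = 116] = 175

The chain cycles deterministically, so starting at state 116 it returns in exactly 175 steps. Equivalently, the stationary distribution is uniform π_j = 1/175 for every state j, so by Kac's formula E[T_116] = 1/π_116 = 175.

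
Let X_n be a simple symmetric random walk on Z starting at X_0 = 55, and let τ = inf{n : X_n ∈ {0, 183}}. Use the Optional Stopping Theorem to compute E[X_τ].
E[X_τ] = 55

X_n is a martingale and τ is a bounded-mean stopping time (indeed τ is finite a.s. with bounded expectation since the walk is in a bounded region). By the OST, E[X_τ] = E[X_0] = 55. Equivalently: E[X_τ] = 183 · P(hit 183 first) + 0 · P(hit 0 first) = 183 · (55/183) = 55.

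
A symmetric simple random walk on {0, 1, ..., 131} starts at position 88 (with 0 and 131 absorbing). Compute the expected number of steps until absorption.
E[τ | X_0 = 88] = 3784

Let v_k = E[τ | X_0 = k]. Boundary: v_0 = v_131 = 0. Recurrence: v_k = 1 + (v_{k-1} + v_{k+1})/2 for 1 ≤ k ≤ 130. The particular solution to v_k − (v_{k-1} + v_{k+1})/2 = 1 is v_k = −k^2. Adding homogeneous solution A + B k and matching boundaries gives v_k = k (131 − k). Substituting k = 88: v_88 = 88 · 43 = 3784.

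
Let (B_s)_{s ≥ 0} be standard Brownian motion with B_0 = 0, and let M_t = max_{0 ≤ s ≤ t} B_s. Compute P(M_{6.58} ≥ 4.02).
P(M_{6.58} ≥ 4.02) = 2·P(B_{6.58} ≥ 4.02) = 2(1 − Φ(4.02/√6.58)) ≈ 0.1171

By the reflection principle for Brownian motion, P(M_t ≥ a) = 2 · P(B_t ≥ a) for a ≥ 0. Since B_t ~ N(0, t), P(B_t ≥ 4.02) = 1 − Φ(4.02/√t) = 1 − Φ(4.02/√6.58) = 1 − Φ(1.5672). So
  P(M_{6.58} ≥ 4.02) = 2(1 − Φ(1.5672)) ≈ 0.1171.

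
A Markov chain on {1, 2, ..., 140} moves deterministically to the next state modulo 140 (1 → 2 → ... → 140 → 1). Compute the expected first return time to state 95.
E[T_95 | X_0 = 95] = 140

The chain cycles deterministically, so starting at state 95 it returns in exactly 140 steps. Equivalently, the stationary distribution is uniform π_j = 1/140 for every state j, so by Kac's formula E[T_95] = 1/π_95 = 140.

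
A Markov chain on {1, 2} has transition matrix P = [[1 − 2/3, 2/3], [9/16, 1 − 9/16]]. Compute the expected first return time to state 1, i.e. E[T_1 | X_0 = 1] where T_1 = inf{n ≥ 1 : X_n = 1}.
E[T_1 | X_0 = 1] = 1/π_1 = 59/27

For an irreducible recurrent Markov chain with stationary distribution π, E[T_i | X_0 = i] = 1/π_i (Kac's formula). Here π_1 = (9/16)/(2/3 + 9/16) = (9/16)/(59/48) = 27/59, so E[T_1 | X_0 = 1] = 1/π_1 = (2/3 + 9/16)/(9/16) = (59/48)/(9/16) = 59/27.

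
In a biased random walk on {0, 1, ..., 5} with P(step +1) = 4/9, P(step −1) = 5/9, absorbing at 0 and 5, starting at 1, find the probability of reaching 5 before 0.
P(hit 5 before 0) = (1 − (5/4)^1) / (1 − (5/4)^5) = 256/2101

Let u_k denote P(reach 5 before 0 | start at k). Boundary: u_0 = 0, u_5 = 1. Recurrence: u_k = 4/9·u_{k+1} + 5/9·u_{k-1} for 1 ≤ k ≤ 4. Try u_k = A + B·r^k with r = q/p = (5/9)/(4/9) = 5/4. Substitution satisfies the recurrence; boundary conditions give:
  u_k = (1 − r^k) / (1 − r^N) = (1 − (5/4)^1) / (1 − (5/4)^5) = 256/2101.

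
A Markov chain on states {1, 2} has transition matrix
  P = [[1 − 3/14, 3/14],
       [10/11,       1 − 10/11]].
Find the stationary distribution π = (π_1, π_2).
π_1 = 140/173, π_2 = 33/173

Solve πP = π with π_1 + π_2 = 1. From πP = π: π_1 · (1 − 3/14) + π_2 · 10/11 = π_1 ⇒ π_2 · 10/11 = π_1 · 3/14 ⇒ π_2/π_1 = (3/14)/(10/11) = 33/140. Together with π_1 + π_2 = 1:
  π_1 = (10/11)/(3/14 + 10/11) = (10/11)/(173/154) = 140/173,
  π_2 = (3/14)/(3/14 + 10/11) = (3/14)/(173/154) = 33/173.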